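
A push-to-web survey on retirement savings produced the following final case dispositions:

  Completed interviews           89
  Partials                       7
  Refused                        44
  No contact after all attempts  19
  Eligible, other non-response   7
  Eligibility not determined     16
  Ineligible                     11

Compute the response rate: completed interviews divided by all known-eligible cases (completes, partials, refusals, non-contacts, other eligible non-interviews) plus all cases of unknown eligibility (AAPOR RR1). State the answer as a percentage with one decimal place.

48.9%

Num: 89
Base: 89 + 7 + 44 + 19 + 7 + 16 = 182
RR1 = 89 / 182 = 0.4890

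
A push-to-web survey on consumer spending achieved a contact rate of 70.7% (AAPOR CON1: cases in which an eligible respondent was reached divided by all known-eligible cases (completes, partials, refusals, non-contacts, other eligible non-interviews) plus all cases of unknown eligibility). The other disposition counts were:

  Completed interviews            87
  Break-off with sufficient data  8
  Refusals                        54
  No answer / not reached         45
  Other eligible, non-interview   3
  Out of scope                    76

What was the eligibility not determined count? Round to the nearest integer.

18

Numerator: 87 + 8 + 54 + 3 = 152
CON1 = 152 / D = 0.707
D = 152 / 0.707 = 215.0
Rest of base = 197
eligibility not determined = 215.0 − 197 ≈ 18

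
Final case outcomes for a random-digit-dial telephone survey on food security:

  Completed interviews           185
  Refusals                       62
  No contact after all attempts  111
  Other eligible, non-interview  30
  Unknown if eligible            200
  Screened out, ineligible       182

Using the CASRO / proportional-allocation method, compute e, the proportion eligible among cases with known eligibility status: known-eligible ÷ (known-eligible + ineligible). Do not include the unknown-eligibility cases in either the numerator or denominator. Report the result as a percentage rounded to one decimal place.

Known eligible = 185 + 62 + 111 + 30 = 388
e = 388 / (388 + 182) = 388 / 570 = 0.6807

68.1%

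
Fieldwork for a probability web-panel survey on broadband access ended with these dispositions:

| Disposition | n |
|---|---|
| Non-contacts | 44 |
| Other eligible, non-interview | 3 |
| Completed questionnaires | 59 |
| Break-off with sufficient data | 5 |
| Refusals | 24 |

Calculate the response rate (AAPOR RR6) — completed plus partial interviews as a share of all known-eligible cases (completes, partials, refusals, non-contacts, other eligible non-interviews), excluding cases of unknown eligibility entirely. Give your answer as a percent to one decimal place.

Top = 59 + 5 = 64
Denom = 59 + 5 + 24 + 44 + 3 = 135
RR6 = 64 / 135 = 0.4741

47.4%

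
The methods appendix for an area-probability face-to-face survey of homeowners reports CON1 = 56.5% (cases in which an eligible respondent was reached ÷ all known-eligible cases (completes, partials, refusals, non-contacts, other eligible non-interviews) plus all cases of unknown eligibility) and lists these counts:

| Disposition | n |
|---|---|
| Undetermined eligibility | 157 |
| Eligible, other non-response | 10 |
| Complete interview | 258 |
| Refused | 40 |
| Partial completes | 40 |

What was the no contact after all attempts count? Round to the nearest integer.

111

Num = 258 + 40 + 40 + 10 = 348
CON1 = 348 / D = 0.565
D = 348 / 0.565 = 615.9
Other denominator terms total 505
no contact after all attempts = 615.9 − 505 ≈ 111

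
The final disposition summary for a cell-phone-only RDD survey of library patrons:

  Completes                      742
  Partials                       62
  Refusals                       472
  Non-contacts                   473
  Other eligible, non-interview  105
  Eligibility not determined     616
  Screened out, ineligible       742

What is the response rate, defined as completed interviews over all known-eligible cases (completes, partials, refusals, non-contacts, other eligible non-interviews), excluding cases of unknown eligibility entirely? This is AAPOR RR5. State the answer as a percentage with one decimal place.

40.0%

Num → 742
Base → 742 + 62 + 472 + 473 + 105 = 1854
RR5 = 742 / 1854 = 0.4002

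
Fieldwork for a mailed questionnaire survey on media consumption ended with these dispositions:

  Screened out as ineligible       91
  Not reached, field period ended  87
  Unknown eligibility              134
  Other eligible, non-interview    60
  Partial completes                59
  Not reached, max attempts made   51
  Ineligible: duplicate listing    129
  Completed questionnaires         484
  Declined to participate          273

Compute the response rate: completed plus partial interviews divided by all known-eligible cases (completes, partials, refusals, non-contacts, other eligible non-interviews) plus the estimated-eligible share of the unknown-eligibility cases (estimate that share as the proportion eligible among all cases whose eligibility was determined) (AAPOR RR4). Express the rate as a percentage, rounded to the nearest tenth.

48.3%

No contact after all attempts = 87 + 51 = 138
Out of scope = 91 + 129 = 220
Numerator → 484 + 59 = 543
Known eligible → 484 + 59 + 273 + 138 + 60 = 1014
e = 1014 / (1014 + 220) = 1014 / 1234 = 0.8217
e × U → 0.8217 × 134 = 110.11
Denominator → 1014 + 110.11 = 1124.11
RR4 = 543 / 1124.11 = 0.4830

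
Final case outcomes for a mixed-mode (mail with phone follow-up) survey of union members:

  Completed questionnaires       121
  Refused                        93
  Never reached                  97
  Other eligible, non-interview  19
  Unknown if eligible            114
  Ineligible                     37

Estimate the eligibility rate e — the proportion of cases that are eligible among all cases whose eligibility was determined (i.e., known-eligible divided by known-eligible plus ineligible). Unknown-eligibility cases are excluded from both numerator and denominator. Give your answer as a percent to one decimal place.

Known eligible = 121 + 93 + 97 + 19 = 330
e = 330 / (330 + 37) = 330 / 367 = 0.8992

89.9%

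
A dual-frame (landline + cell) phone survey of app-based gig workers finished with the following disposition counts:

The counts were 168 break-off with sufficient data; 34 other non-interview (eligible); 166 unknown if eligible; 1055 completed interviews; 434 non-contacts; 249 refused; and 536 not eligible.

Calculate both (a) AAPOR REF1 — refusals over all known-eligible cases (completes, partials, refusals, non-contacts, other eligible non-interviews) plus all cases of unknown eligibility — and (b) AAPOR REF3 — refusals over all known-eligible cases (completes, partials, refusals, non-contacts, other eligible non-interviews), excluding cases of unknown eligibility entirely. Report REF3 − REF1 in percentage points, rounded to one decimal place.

Num → 249
Denom → 1055 + 168 + 249 + 434 + 34 + 166 = 2106
REF1 = 249 / 2106 = 0.1182
Denom → 1055 + 168 + 249 + 434 + 34 = 1940
REF3 = 249 / 1940 = 0.1284
Difference = 12.84 − 11.82 = 1.02 percentage points

1.0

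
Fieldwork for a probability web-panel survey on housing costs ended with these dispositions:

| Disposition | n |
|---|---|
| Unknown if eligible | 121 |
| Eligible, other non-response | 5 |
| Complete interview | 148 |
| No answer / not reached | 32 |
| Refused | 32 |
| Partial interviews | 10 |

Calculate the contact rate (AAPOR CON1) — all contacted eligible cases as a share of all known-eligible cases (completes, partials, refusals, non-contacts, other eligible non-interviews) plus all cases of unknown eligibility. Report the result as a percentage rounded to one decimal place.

56.0%

Top = 148 + 10 + 32 + 5 = 195
Base = 148 + 10 + 32 + 32 + 5 + 121 = 348
CON1 = 195 / 348 = 0.5603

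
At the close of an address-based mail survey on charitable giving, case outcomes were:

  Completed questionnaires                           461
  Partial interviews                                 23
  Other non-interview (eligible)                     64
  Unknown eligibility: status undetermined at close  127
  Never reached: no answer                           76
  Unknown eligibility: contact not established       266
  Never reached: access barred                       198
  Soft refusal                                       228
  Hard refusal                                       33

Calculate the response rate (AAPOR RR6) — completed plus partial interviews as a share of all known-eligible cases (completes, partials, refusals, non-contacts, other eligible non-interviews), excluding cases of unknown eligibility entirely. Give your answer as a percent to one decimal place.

44.7%

Declined to participate = 33 + 228 = 261
Never reached = 76 + 198 = 274
Eligibility not determined = 266 + 127 = 393
Numerator = 461 + 23 = 484
Denom = 461 + 23 + 261 + 274 + 64 = 1083
RR6 = 484 / 1083 = 0.4469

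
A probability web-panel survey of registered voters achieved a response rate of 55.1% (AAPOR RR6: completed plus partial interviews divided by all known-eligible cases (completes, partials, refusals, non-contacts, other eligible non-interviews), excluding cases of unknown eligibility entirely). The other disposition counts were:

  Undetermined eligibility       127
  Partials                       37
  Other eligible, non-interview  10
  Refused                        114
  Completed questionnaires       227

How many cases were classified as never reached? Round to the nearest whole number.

91

Numerator = 227 + 37 = 264
RR6 = 264 / D = 0.551
D = 264 / 0.551 = 479.1
Rest of base = 388
never reached = 479.1 − 388 ≈ 91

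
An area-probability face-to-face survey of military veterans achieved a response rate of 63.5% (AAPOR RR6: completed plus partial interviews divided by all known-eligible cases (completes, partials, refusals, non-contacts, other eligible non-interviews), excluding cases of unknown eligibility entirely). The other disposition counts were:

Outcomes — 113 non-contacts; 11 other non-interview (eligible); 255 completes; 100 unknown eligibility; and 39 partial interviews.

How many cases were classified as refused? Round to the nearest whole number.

45

Numerator: 255 + 39 = 294
RR6 = 294 / D = 0.635
D = 294 / 0.635 = 463.0
Remaining denominator categories sum to 418
refused = 463.0 − 418 ≈ 45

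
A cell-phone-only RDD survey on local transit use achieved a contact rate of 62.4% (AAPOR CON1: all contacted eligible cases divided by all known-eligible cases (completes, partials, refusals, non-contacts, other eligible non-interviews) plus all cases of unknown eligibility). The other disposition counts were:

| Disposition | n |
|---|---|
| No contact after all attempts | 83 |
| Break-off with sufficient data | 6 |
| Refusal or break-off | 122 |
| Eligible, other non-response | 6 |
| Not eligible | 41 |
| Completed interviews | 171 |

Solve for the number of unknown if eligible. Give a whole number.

Top: 171 + 6 + 122 + 6 = 305
CON1 = 305 / D = 0.624
D = 305 / 0.624 = 488.8
Remaining denominator categories sum to 388
unknown if eligible = 488.8 − 388 ≈ 101

101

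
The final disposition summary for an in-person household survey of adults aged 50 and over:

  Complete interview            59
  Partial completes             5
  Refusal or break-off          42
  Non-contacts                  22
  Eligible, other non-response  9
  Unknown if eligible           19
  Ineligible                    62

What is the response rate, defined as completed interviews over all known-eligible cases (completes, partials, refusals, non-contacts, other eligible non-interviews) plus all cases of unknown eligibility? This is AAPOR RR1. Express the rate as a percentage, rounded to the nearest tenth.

Top = 59
Denominator = 59 + 5 + 42 + 22 + 9 + 19 = 156
RR1 = 59 / 156 = 0.3782

37.8%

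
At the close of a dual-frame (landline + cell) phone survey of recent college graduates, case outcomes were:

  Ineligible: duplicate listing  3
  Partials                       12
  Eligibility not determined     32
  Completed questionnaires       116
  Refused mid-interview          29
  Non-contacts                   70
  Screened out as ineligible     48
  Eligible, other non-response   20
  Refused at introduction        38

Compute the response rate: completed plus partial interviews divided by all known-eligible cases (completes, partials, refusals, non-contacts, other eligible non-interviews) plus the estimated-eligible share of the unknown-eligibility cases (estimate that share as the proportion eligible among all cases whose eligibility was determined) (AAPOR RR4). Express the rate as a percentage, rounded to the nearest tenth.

41.0%

Declined to participate = 38 + 29 = 67
Not eligible = 48 + 3 = 51
Numerator → 116 + 12 = 128
Known eligible → 116 + 12 + 67 + 70 + 20 = 285
e = 285 / (285 + 51) = 285 / 336 = 0.8482
e × U → 0.8482 × 32 = 27.14
Denom → 285 + 27.14 = 312.14
RR4 = 128 / 312.14 = 0.4101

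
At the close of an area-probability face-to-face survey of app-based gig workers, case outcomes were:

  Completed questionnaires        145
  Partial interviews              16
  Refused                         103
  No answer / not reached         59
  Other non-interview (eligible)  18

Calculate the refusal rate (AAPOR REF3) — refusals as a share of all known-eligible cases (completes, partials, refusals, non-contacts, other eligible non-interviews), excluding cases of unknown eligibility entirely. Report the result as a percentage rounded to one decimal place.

30.2%

Top → 103
Base → 145 + 16 + 103 + 59 + 18 = 341
REF3 = 103 / 341 = 0.3021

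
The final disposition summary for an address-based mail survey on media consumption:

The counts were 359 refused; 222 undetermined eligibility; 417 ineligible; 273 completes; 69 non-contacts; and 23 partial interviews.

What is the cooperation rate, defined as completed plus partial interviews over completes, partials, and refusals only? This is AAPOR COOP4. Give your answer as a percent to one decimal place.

Top = 273 + 23 = 296
Denominator = 273 + 23 + 359 = 655
COOP4 = 296 / 655 = 0.4519

45.2%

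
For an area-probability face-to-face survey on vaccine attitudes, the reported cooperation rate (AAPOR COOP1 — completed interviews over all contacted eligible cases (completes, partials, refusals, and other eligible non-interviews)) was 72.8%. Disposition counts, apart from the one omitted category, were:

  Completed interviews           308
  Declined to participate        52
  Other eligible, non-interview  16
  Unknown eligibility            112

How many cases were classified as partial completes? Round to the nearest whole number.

COOP1 = 308 / D = 0.728
D = 308 / 0.728 = 423.1
Other denominator terms total 376
partial completes = 423.1 − 376 ≈ 47

47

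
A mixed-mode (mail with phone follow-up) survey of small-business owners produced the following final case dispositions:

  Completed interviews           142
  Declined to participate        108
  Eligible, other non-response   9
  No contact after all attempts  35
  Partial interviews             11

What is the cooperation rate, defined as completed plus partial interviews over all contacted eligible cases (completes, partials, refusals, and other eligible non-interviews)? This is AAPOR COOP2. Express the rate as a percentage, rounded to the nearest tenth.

56.7%

Numerator → 142 + 11 = 153
Base → 142 + 11 + 108 + 9 = 270
COOP2 = 153 / 270 = 0.5667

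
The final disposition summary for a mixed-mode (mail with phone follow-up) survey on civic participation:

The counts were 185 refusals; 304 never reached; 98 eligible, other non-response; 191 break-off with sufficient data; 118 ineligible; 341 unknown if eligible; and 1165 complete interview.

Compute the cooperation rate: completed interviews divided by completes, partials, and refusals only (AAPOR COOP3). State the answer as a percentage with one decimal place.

75.6%

Numerator: 1165
Denom: 1165 + 191 + 185 = 1541
COOP3 = 1165 / 1541 = 0.7560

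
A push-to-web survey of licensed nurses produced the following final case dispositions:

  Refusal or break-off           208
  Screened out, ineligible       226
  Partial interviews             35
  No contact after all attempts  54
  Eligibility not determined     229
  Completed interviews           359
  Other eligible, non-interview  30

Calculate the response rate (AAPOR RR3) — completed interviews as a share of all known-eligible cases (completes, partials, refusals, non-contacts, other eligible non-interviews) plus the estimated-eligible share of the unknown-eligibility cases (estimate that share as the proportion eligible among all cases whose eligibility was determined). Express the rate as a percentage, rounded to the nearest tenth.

41.8%

Num → 359
Known eligible → 359 + 35 + 208 + 54 + 30 = 686
e = 686 / (686 + 226) = 686 / 912 = 0.7522
e × U → 0.7522 × 229 = 172.25
Denominator → 686 + 172.25 = 858.25
RR3 = 359 / 858.25 = 0.4183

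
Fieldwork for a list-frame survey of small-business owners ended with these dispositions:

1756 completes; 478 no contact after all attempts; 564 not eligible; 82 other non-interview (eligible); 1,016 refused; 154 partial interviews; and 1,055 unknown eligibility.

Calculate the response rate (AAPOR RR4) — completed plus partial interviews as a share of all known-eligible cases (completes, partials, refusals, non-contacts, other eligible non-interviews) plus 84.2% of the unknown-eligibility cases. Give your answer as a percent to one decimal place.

Num = 1756 + 154 = 1910
Eligible (known) = 1756 + 154 + 1016 + 478 + 82 = 3486
Eligible share of unknowns = 0.8420 × 1055 = 888.31
Denominator = 3486 + 888.31 = 4374.31
RR4 = 1910 / 4374.31 = 0.4366

43.7%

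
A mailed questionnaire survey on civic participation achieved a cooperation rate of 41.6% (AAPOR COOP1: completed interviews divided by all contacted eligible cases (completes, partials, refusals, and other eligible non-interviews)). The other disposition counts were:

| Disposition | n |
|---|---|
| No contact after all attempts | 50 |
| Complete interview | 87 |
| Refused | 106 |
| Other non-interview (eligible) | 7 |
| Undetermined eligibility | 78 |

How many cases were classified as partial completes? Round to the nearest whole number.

COOP1 = 87 / D = 0.416
D = 87 / 0.416 = 209.1
Remaining denominator categories sum to 200
partial completes = 209.1 − 200 ≈ 9

9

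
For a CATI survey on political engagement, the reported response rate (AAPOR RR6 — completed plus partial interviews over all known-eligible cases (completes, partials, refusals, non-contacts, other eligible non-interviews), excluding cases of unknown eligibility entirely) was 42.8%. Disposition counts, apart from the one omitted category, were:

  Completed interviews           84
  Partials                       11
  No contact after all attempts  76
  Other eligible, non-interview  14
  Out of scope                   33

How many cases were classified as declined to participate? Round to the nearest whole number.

Num = 84 + 11 = 95
RR6 = 95 / D = 0.428
D = 95 / 0.428 = 222.0
Other denominator terms total 185
declined to participate = 222.0 − 185 ≈ 37

37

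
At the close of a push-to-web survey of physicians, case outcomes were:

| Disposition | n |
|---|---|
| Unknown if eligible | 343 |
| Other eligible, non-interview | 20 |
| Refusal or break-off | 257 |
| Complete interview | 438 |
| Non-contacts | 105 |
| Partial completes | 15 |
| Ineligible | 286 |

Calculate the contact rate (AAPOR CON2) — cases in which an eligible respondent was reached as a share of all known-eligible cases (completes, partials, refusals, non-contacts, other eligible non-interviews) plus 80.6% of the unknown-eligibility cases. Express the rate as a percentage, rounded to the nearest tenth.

65.7%

Numerator → 438 + 15 + 257 + 20 = 730
Known eligible → 438 + 15 + 257 + 105 + 20 = 835
e × U → 0.8060 × 343 = 276.46
Denom → 835 + 276.46 = 1111.46
CON2 = 730 / 1111.46 = 0.6568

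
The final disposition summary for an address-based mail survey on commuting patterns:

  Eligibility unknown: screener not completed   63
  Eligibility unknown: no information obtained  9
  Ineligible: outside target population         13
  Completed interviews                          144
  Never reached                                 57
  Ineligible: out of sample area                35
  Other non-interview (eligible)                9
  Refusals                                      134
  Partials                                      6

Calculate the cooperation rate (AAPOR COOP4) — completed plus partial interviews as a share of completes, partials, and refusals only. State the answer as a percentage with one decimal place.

Undetermined eligibility = 63 + 9 = 72
Ineligible = 13 + 35 = 48
Top: 144 + 6 = 150
Denominator: 144 + 6 + 134 = 284
COOP4 = 150 / 284 = 0.5282

52.8%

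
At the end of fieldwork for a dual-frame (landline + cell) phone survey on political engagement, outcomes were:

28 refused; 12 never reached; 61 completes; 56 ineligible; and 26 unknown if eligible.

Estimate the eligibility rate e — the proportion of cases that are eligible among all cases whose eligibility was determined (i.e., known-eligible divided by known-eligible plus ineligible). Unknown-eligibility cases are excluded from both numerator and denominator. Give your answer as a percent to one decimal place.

Known eligible → 61 + 28 + 12 = 101
e = 101 / (101 + 56) = 101 / 157 = 0.6433

64.3%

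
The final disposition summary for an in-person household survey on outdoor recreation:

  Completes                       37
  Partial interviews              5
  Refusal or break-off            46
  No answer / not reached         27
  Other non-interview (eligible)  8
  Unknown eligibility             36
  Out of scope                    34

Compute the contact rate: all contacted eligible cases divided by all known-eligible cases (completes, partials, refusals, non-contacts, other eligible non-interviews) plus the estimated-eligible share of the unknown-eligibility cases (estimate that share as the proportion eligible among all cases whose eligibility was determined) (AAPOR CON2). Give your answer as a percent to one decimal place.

63.5%

Num: 37 + 5 + 46 + 8 = 96
Known eligible: 37 + 5 + 46 + 27 + 8 = 123
e = 123 / (123 + 34) = 123 / 157 = 0.7834
Eligible share of unknowns: 0.7834 × 36 = 28.20
Base: 123 + 28.20 = 151.20
CON2 = 96 / 151.20 = 0.6349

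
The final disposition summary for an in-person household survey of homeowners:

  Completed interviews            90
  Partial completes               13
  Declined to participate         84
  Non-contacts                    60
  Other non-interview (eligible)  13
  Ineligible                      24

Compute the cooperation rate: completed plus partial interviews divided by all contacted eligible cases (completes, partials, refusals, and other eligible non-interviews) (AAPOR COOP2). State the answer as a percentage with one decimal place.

51.5%

Numerator = 90 + 13 = 103
Denom = 90 + 13 + 84 + 13 = 200
COOP2 = 103 / 200 = 0.5150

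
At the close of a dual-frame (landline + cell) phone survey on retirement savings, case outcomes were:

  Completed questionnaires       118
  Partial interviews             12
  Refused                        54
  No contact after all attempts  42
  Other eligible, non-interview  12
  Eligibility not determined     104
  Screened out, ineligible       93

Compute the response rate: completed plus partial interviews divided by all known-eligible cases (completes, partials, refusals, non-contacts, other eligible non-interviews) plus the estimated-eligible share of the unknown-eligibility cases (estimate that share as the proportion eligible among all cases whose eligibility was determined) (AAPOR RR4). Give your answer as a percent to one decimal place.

41.6%

Numerator: 118 + 12 = 130
Eligible (known): 118 + 12 + 54 + 42 + 12 = 238
e = 238 / (238 + 93) = 238 / 331 = 0.7190
e × U: 0.7190 × 104 = 74.78
Denominator: 238 + 74.78 = 312.78
RR4 = 130 / 312.78 = 0.4156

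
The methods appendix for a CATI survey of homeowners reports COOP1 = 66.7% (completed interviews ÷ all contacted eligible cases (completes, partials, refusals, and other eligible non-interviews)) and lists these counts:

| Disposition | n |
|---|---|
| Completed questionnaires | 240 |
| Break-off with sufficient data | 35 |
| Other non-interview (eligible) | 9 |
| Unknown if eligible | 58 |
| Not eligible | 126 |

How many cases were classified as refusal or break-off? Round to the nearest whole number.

COOP1 = 240 / D = 0.667
D = 240 / 0.667 = 359.8
Rest of base = 284
refusal or break-off = 359.8 − 284 ≈ 76

76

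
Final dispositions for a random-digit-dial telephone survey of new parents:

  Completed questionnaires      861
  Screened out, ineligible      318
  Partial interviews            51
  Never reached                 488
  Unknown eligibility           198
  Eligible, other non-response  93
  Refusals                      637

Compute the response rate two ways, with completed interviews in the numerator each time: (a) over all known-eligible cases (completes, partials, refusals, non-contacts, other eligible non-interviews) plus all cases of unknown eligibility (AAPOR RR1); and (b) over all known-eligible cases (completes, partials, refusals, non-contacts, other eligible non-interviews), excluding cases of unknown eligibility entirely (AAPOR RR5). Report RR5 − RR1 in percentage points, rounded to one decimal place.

Num: 861
Denom: 861 + 51 + 637 + 488 + 93 + 198 = 2328
RR1 = 861 / 2328 = 0.3698
Denom: 861 + 51 + 637 + 488 + 93 = 2130
RR5 = 861 / 2130 = 0.4042
Difference = 40.42 − 36.98 = 3.44 percentage points

3.4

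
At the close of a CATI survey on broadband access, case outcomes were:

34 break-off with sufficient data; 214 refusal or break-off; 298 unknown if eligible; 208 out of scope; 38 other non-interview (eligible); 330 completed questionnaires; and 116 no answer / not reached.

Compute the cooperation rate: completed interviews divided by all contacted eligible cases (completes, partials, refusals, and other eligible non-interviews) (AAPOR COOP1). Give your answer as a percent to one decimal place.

53.6%

Numerator = 330
Denom = 330 + 34 + 214 + 38 = 616
COOP1 = 330 / 616 = 0.5357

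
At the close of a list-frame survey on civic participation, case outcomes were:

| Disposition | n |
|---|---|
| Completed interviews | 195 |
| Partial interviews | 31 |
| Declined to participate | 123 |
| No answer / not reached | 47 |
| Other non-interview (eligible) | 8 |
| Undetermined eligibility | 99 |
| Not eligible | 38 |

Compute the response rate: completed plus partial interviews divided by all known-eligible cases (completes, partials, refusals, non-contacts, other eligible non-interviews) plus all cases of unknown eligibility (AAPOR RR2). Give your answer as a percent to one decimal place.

44.9%

Num → 195 + 31 = 226
Denom → 195 + 31 + 123 + 47 + 8 + 99 = 503
RR2 = 226 / 503 = 0.4493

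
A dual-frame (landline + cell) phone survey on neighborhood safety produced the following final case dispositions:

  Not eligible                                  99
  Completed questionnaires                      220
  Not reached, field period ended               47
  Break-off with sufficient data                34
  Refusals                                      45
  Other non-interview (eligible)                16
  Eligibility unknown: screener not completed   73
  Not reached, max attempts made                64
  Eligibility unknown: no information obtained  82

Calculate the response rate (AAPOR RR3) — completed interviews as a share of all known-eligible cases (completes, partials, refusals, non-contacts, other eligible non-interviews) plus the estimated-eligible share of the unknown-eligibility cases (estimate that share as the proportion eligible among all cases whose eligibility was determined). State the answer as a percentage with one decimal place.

39.9%

No contact after all attempts = 47 + 64 = 111
Unknown eligibility = 73 + 82 = 155
Top → 220
Determined eligible → 220 + 34 + 45 + 111 + 16 = 426
e = 426 / (426 + 99) = 426 / 525 = 0.8114
e × U → 0.8114 × 155 = 125.77
Denom → 426 + 125.77 = 551.77
RR3 = 220 / 551.77 = 0.3987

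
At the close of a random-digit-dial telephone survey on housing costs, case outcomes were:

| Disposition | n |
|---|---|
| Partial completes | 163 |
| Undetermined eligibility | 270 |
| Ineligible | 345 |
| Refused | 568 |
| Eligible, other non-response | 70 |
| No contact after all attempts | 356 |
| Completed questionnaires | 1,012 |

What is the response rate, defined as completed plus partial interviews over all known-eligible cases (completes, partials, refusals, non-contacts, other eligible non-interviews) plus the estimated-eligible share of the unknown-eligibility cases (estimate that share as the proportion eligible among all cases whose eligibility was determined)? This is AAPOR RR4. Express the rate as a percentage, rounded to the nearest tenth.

Numerator → 1012 + 163 = 1175
Eligible (known) → 1012 + 163 + 568 + 356 + 70 = 2169
e = 2169 / (2169 + 345) = 2169 / 2514 = 0.8628
e × U → 0.8628 × 270 = 232.96
Denom → 2169 + 232.96 = 2401.96
RR4 = 1175 / 2401.96 = 0.4892

48.9%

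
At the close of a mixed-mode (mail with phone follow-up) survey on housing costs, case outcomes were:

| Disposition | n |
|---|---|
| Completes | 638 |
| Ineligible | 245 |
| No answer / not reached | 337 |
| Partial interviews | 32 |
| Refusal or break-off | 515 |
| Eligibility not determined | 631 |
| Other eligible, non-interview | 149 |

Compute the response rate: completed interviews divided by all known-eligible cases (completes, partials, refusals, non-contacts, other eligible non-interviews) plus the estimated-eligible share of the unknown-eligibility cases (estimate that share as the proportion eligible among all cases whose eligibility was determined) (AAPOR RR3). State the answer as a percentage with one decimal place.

28.7%

Numerator → 638
Eligible (known) → 638 + 32 + 515 + 337 + 149 = 1671
e = 1671 / (1671 + 245) = 1671 / 1916 = 0.8721
Eligible share of unknowns → 0.8721 × 631 = 550.30
Denominator → 1671 + 550.30 = 2221.30
RR3 = 638 / 2221.30 = 0.2872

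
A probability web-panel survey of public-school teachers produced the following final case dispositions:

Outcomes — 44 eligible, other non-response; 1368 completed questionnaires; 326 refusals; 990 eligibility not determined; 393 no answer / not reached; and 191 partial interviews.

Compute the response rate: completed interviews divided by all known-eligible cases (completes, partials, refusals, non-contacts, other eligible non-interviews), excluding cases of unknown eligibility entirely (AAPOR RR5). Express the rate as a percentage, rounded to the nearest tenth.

Num: 1368
Base: 1368 + 191 + 326 + 393 + 44 = 2322
RR5 = 1368 / 2322 = 0.5891

58.9%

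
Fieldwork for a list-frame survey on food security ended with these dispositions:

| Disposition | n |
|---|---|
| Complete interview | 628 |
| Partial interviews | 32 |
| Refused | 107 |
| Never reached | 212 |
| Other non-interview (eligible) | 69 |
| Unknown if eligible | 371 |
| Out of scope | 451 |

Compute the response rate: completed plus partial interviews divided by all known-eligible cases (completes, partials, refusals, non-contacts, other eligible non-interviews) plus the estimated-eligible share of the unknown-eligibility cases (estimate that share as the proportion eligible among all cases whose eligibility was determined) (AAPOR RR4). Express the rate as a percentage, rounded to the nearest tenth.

Numerator = 628 + 32 = 660
Determined eligible = 628 + 32 + 107 + 212 + 69 = 1048
e = 1048 / (1048 + 451) = 1048 / 1499 = 0.6991
Estimated eligible among unknowns = 0.6991 × 371 = 259.37
Denominator = 1048 + 259.37 = 1307.37
RR4 = 660 / 1307.37 = 0.5048

50.5%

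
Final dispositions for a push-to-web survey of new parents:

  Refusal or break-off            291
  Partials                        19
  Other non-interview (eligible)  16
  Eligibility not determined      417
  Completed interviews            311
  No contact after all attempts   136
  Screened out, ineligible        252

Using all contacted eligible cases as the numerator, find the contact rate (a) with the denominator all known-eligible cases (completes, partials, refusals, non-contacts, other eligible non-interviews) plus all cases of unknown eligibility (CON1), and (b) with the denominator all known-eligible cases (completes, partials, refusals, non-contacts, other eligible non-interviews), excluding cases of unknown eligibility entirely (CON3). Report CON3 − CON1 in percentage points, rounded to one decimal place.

28.9

Top = 311 + 19 + 291 + 16 = 637
Base = 311 + 19 + 291 + 136 + 16 + 417 = 1190
CON1 = 637 / 1190 = 0.5353
Base = 311 + 19 + 291 + 136 + 16 = 773
CON3 = 637 / 773 = 0.8241
Difference = 82.41 − 53.53 = 28.88 percentage points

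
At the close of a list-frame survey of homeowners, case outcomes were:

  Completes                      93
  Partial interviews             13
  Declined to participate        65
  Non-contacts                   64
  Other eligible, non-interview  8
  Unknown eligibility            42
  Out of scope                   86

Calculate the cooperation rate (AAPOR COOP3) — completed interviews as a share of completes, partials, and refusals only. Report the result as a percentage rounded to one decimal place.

Num → 93
Base → 93 + 13 + 65 = 171
COOP3 = 93 / 171 = 0.5439

54.4%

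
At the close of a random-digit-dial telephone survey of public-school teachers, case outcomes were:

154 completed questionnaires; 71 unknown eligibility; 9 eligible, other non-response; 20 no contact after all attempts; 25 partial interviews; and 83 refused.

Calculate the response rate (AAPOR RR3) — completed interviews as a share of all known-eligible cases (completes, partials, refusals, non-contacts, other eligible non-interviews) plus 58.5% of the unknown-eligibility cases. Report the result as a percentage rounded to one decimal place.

Top = 154
Eligible (known) = 154 + 25 + 83 + 20 + 9 = 291
Eligible share of unknowns = 0.5850 × 71 = 41.53
Denominator = 291 + 41.53 = 332.53
RR3 = 154 / 332.53 = 0.4631

46.3%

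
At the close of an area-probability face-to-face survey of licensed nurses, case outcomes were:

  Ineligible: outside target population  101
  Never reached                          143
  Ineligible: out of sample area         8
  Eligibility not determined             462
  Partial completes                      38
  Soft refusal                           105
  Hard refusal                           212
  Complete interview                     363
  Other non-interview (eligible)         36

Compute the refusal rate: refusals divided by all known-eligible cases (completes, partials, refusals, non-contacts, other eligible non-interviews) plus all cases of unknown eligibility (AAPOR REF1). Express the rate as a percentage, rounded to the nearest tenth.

Refusal or break-off = 212 + 105 = 317
Screened out, ineligible = 101 + 8 = 109
Numerator → 317
Denom → 363 + 38 + 317 + 143 + 36 + 462 = 1359
REF1 = 317 / 1359 = 0.2333

23.3%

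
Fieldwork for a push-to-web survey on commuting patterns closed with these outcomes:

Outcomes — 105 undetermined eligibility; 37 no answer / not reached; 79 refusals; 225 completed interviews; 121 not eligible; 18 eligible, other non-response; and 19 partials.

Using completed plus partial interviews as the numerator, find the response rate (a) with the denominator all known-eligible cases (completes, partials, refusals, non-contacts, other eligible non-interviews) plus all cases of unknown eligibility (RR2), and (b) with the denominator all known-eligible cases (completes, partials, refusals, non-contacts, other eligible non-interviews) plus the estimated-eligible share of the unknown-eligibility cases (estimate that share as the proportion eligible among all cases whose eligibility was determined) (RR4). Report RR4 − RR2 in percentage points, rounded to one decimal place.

2.8

Num → 225 + 19 = 244
Denom → 225 + 19 + 79 + 37 + 18 + 105 = 483
RR2 = 244 / 483 = 0.5052
Eligible (known) → 225 + 19 + 79 + 37 + 18 = 378
e = 378 / (378 + 121) = 378 / 499 = 0.7575
e × U → 0.7575 × 105 = 79.54
Denom → 378 + 79.54 = 457.54
RR4 = 244 / 457.54 = 0.5333
Difference = 53.33 − 50.52 = 2.81 percentage points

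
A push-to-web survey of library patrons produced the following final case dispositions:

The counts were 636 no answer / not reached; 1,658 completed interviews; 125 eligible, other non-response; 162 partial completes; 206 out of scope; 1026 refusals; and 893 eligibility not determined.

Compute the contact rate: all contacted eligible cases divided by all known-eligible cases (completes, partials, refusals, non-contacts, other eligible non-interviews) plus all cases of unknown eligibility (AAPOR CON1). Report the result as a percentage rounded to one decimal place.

66.0%

Num → 1658 + 162 + 1026 + 125 = 2971
Base → 1658 + 162 + 1026 + 636 + 125 + 893 = 4500
CON1 = 2971 / 4500 = 0.6602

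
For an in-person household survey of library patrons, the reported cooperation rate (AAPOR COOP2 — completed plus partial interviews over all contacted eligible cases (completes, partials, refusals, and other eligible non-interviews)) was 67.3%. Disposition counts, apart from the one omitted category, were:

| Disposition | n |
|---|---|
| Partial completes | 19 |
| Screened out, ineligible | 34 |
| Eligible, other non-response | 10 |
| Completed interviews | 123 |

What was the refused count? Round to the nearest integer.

Top: 123 + 19 = 142
COOP2 = 142 / D = 0.673
D = 142 / 0.673 = 211.0
Other denominator terms total 152
refused = 211.0 − 152 ≈ 59

59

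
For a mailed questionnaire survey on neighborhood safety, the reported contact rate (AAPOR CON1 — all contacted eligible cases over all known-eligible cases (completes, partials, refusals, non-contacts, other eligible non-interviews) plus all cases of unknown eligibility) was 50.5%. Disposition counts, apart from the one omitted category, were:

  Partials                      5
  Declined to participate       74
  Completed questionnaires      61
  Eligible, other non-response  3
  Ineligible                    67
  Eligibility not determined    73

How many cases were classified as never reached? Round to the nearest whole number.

67

Top → 61 + 5 + 74 + 3 = 143
CON1 = 143 / D = 0.505
D = 143 / 0.505 = 283.2
Other denominator terms total 216
never reached = 283.2 − 216 ≈ 67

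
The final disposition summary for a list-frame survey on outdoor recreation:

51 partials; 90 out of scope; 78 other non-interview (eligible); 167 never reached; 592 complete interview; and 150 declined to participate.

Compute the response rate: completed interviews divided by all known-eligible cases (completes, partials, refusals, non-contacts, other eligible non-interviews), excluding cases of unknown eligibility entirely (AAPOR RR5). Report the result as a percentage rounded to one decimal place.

Top = 592
Denominator = 592 + 51 + 150 + 167 + 78 = 1038
RR5 = 592 / 1038 = 0.5703

57.0%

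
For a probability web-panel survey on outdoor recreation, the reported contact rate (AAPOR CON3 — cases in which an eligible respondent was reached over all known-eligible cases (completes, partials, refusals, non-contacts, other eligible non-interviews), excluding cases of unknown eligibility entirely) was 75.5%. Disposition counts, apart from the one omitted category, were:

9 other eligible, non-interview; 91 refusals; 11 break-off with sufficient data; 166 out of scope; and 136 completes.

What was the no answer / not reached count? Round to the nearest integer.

Num = 136 + 11 + 91 + 9 = 247
CON3 = 247 / D = 0.755
D = 247 / 0.755 = 327.2
Rest of base = 247
no answer / not reached = 327.2 − 247 ≈ 80

80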